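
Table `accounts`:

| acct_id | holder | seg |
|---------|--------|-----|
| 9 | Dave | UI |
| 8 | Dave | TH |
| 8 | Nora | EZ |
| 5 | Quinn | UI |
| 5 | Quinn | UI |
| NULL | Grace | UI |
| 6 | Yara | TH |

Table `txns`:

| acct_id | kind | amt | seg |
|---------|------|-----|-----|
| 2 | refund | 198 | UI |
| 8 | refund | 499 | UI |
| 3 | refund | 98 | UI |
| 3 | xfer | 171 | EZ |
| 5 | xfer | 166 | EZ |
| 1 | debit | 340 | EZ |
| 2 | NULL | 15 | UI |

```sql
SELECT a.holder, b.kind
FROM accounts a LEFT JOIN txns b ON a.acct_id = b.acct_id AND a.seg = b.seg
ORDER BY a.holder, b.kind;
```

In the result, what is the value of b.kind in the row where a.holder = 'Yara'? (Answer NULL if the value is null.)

LEFT JOIN keeps every row from `accounts`; unmatched rows get NULL for `txns`'s columns.
Matching on a.acct_id = b.acct_id AND a.seg = b.seg. A NULL in a compared column never satisfies the condition.
Matched pairs: 0; unmatched a rows kept: 7.

NULL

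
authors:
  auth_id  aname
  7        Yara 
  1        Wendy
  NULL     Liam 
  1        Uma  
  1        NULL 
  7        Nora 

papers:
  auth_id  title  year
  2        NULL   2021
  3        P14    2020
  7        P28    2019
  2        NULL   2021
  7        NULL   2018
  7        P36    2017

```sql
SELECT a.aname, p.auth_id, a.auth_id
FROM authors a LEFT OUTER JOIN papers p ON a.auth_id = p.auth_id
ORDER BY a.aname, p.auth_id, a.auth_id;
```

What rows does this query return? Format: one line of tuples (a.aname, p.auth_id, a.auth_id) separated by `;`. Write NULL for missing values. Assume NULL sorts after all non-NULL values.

(Liam, NULL, NULL); (Nora, 7, 7); (Nora, 7, 7); (Nora, 7, 7); (Uma, NULL, 1); (Wendy, NULL, 1); (Yara, 7, 7); (Yara, 7, 7); (Yara, 7, 7); (NULL, NULL, 1)

LEFT JOIN keeps every row from `authors`; unmatched rows get NULL for `papers`'s columns.
Matching on a.auth_id = p.auth_id. A NULL in a compared column never satisfies the condition.
- auth_id=7: 3 matching p row(s), so 3 row(s) emitted.
- auth_id=1: no p row matches, row kept with p columns NULL.
- auth_id=NULL: no p row matches, row kept with p columns NULL.
- auth_id=1: no p row matches, row kept with p columns NULL.
- auth_id=1: no p row matches, row kept with p columns NULL.
- auth_id=7: 3 matching p row(s), so 3 row(s) emitted.
After projecting and ordering:
a.aname | p.auth_id | a.auth_id
Liam | NULL | NULL
Nora | 7 | 7
Nora | 7 | 7
Nora | 7 | 7
Uma | NULL | 1
Wendy | NULL | 1
Yara | 7 | 7
Yara | 7 | 7
Yara | 7 | 7
NULL | NULL | 1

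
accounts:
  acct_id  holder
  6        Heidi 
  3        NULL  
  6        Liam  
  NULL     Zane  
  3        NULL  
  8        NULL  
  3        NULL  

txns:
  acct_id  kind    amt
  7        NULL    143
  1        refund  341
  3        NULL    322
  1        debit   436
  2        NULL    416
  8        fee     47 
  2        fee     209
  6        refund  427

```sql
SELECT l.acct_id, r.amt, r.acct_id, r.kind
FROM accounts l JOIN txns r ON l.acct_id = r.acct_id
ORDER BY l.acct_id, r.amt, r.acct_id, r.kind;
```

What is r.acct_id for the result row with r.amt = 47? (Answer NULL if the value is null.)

8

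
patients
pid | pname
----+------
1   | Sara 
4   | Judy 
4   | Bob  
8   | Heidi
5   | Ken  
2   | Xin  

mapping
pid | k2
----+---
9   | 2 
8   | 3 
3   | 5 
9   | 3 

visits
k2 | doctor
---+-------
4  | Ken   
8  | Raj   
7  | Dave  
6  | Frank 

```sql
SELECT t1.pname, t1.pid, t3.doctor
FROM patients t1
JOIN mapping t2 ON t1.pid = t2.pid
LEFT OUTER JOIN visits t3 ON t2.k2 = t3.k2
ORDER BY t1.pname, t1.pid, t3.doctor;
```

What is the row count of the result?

Evaluate left to right. First `patients t1 INNER JOIN mapping t2` on pid: 1 row(s).
Then LEFT JOIN `visits t3` on k2: each of those 1 rows is kept; rows whose t2.k2 has no match in t3 get NULL for t3's columns.
Result: 1 row(s).

1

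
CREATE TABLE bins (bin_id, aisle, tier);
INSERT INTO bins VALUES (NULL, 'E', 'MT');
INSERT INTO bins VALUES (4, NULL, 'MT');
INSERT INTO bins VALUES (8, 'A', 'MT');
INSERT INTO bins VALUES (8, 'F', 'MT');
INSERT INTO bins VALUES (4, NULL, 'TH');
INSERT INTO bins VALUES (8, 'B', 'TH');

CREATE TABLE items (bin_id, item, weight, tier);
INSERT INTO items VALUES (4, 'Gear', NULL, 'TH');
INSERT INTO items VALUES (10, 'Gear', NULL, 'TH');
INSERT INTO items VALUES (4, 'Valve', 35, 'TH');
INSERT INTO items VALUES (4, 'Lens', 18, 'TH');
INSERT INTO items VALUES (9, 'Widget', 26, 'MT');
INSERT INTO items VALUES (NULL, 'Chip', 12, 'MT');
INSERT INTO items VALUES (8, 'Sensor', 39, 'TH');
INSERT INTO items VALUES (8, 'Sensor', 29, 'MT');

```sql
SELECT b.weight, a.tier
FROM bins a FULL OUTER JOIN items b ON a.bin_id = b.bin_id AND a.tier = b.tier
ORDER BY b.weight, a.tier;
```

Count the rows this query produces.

FULL OUTER JOIN keeps every row from both sides; unmatched rows get NULL for the other side's columns.
Matching on a.bin_id = b.bin_id AND a.tier = b.tier. A NULL in a compared column never satisfies the condition.
- a (bin_id=NULL, tier=MT) has no partner → padded with NULL.
- a (bin_id=4, tier=MT) has no partner → padded with NULL.
- a (bin_id=8, tier=MT) pairs with 1 row(s) of b.
- a (bin_id=8, tier=MT) pairs with 1 row(s) of b.
- a (bin_id=4, tier=TH) pairs with 3 row(s) of b.
- a (bin_id=8, tier=TH) pairs with 1 row(s) of b.
- 3 b row(s) had no a match → kept, a columns NULL.
Total: 6 matched + 5 padded = 11 rows.

11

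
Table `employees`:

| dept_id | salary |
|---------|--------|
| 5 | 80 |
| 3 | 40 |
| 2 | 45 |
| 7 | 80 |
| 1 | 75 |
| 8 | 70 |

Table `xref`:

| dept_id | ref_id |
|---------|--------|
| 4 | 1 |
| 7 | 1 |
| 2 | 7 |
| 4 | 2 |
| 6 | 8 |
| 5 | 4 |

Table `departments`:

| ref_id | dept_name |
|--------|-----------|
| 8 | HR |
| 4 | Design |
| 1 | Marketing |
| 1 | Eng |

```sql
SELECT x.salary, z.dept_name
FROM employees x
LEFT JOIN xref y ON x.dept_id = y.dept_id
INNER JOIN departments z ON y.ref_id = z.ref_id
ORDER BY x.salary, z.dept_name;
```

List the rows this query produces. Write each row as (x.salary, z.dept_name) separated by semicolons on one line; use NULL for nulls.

Evaluate left to right. First `employees x LEFT JOIN xref y` on dept_id: 6 row(s).
Then INNER JOIN `departments z` on ref_id: keep only rows whose y.ref_id appears in z.

(80, Design); (80, Eng); (80, Marketing)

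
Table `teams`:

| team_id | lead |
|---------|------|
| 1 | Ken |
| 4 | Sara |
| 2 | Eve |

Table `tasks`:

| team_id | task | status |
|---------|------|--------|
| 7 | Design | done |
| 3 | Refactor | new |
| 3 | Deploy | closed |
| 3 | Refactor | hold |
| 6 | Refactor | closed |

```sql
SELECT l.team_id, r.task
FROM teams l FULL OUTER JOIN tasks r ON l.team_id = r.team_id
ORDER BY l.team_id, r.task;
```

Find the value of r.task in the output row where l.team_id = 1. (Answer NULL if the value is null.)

FULL OUTER JOIN keeps every row from both sides; unmatched rows get NULL for the other side's columns.
Matching on l.team_id = r.team_id.
- l row (team_id=1): no match → kept, r columns NULL.
- l row (team_id=4): no match → kept, r columns NULL.
- l row (team_id=2): no match → kept, r columns NULL.
- plus 5 unmatched r row(s), each kept with NULL l columns.

NULL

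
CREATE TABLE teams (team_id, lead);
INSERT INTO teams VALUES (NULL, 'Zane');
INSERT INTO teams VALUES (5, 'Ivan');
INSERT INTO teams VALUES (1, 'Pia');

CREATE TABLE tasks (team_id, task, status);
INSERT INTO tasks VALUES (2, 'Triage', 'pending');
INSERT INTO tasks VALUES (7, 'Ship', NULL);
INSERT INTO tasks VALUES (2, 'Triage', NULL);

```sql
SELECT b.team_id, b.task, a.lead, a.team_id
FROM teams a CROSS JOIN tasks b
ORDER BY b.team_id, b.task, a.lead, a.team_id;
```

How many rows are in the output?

9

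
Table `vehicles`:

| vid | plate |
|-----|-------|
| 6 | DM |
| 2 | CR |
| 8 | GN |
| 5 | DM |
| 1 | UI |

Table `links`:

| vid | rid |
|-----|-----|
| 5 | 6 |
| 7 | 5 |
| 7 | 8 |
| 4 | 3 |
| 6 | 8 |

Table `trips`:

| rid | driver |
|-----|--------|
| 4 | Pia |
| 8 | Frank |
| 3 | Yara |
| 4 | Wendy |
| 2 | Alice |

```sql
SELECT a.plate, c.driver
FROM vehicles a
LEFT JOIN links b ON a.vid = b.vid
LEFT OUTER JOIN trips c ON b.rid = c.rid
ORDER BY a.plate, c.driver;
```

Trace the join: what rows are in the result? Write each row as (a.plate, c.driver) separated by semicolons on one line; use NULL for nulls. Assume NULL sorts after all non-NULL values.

(CR, NULL); (DM, Frank); (DM, NULL); (GN, NULL); (UI, NULL)

Step 1 — a LEFT JOIN b on vid → 5 row(s).
Then LEFT JOIN `trips c` on rid: each of those 5 rows is kept; rows whose b.rid has no match in c get NULL for c's columns.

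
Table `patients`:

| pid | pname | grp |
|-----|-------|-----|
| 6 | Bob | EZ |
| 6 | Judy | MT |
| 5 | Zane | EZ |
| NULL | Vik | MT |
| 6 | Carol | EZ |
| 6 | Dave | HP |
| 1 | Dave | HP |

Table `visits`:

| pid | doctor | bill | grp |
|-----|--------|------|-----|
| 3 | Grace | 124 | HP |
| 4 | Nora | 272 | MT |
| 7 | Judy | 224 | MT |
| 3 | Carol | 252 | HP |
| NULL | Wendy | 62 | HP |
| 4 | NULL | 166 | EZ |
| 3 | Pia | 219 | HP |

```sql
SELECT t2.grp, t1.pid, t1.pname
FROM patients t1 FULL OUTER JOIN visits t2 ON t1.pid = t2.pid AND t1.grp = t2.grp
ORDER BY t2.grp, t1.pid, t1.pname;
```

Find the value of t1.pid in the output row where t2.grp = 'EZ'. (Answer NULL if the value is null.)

NULL

FULL OUTER JOIN keeps every row from both sides; unmatched rows get NULL for the other side's columns.
Matching on t1.pid = t2.pid AND t1.grp = t2.grp. A NULL in a compared column never satisfies the condition.
Matched pairs: 0; unmatched t1 rows kept: 7; unmatched t2 rows kept: 7.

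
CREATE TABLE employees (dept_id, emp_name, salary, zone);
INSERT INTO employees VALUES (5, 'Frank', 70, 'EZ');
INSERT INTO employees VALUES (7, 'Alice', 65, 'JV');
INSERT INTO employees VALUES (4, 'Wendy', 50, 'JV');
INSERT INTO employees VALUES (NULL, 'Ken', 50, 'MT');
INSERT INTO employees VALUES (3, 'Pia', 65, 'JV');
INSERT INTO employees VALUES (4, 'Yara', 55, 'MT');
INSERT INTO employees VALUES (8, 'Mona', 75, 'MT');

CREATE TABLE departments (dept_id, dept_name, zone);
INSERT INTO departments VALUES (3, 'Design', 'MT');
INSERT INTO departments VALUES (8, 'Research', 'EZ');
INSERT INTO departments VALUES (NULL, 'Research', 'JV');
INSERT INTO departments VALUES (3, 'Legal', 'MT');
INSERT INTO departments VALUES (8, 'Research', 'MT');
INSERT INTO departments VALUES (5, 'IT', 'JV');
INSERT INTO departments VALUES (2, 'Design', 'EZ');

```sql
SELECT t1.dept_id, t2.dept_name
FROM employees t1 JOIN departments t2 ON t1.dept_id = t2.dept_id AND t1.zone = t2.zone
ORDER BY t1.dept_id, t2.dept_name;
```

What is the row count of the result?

INNER JOIN keeps only pairs where the ON condition holds.
Matching on t1.dept_id = t2.dept_id AND t1.zone = t2.zone. A NULL in a compared column never satisfies the condition.
- t1 (dept_id=5, zone=EZ) has no partner → excluded.
- t1 (dept_id=7, zone=JV) has no partner → excluded.
- t1 (dept_id=4, zone=JV) has no partner → excluded.
- t1 (dept_id=NULL, zone=MT) has no partner → excluded.
- t1 (dept_id=3, zone=JV) has no partner → excluded.
- t1 (dept_id=4, zone=MT) has no partner → excluded.
- t1 (dept_id=8, zone=MT) pairs with 1 row(s) of t2.
Total: 1 rows.

1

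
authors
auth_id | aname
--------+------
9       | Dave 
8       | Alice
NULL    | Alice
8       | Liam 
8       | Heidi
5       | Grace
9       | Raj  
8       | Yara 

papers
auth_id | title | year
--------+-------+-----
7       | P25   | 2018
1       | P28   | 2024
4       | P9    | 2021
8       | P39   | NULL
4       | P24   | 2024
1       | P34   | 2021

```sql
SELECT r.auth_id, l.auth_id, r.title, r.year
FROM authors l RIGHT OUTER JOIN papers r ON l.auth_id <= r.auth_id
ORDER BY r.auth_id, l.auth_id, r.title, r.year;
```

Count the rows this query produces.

10

RIGHT JOIN keeps every row from `papers`; unmatched rows get NULL for `authors`'s columns.
Matching on l.auth_id <= r.auth_id. A NULL in a compared column never satisfies the condition.
- l[0] auth_id=9 → no match.
- l[1] auth_id=8 → 1 match(es) in r → 1 row(s).
- l[2] auth_id=NULL → no match.
- l[3] auth_id=8 → 1 match(es) in r → 1 row(s).
- l[4] auth_id=8 → 1 match(es) in r → 1 row(s).
- l[5] auth_id=5 → 2 match(es) in r → 2 row(s).
- l[6] auth_id=9 → no match.
- l[7] auth_id=8 → 1 match(es) in r → 1 row(s).
- 4 r row(s) had no l match → kept, l columns NULL.
Total: 6 matched + 4 padded = 10 rows.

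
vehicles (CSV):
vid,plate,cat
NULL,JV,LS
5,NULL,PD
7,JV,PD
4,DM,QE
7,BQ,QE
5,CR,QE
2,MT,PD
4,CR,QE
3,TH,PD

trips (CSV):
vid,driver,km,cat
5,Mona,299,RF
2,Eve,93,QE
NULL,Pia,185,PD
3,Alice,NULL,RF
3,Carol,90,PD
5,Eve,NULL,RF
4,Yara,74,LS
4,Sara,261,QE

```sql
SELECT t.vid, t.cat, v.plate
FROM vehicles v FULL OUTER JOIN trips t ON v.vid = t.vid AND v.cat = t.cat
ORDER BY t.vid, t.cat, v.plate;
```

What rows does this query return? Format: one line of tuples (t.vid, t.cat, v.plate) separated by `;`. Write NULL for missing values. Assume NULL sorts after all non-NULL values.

FULL OUTER JOIN keeps every row from both sides; unmatched rows get NULL for the other side's columns.
Matching on v.vid = t.vid AND v.cat = t.cat. A NULL in a compared column never satisfies the condition.
- v (vid=NULL, cat=LS) has no partner → padded with NULL.
- v (vid=5, cat=PD) has no partner → padded with NULL.
- v (vid=7, cat=PD) has no partner → padded with NULL.
- v (vid=4, cat=QE) pairs with 1 row(s) of t.
- v (vid=7, cat=QE) has no partner → padded with NULL.
- v (vid=5, cat=QE) has no partner → padded with NULL.
- v (vid=2, cat=PD) has no partner → padded with NULL.
- v (vid=4, cat=QE) pairs with 1 row(s) of t.
- v (vid=3, cat=PD) pairs with 1 row(s) of t.
- 6 t row(s) had no v match → kept, v columns NULL.

(2, QE, NULL); (3, PD, TH); (3, RF, NULL); (4, LS, NULL); (4, QE, CR); (4, QE, DM); (5, RF, NULL); (5, RF, NULL); (NULL, PD, NULL); (NULL, NULL, BQ); (NULL, NULL, CR); (NULL, NULL, JV); (NULL, NULL, JV); (NULL, NULL, MT); (NULL, NULL, NULL)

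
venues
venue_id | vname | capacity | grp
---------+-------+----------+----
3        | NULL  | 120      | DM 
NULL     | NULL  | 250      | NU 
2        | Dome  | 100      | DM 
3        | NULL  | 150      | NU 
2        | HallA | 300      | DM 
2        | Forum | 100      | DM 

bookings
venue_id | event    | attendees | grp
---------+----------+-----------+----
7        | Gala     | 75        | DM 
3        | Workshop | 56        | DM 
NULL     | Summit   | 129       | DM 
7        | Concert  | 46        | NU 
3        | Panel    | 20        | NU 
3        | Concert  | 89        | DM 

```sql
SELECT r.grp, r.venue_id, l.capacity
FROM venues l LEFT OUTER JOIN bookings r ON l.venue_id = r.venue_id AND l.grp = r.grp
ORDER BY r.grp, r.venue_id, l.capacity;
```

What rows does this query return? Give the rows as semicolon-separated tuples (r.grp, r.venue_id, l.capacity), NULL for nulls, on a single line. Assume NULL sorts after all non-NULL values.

(DM, 3, 120); (DM, 3, 120); (NU, 3, 150); (NULL, NULL, 100); (NULL, NULL, 100); (NULL, NULL, 250); (NULL, NULL, 300)

LEFT JOIN keeps every row from `venues`; unmatched rows get NULL for `bookings`'s columns.
Matching on l.venue_id = r.venue_id AND l.grp = r.grp. A NULL in a compared column never satisfies the condition.
Matched pairs: 3; unmatched l rows kept: 4.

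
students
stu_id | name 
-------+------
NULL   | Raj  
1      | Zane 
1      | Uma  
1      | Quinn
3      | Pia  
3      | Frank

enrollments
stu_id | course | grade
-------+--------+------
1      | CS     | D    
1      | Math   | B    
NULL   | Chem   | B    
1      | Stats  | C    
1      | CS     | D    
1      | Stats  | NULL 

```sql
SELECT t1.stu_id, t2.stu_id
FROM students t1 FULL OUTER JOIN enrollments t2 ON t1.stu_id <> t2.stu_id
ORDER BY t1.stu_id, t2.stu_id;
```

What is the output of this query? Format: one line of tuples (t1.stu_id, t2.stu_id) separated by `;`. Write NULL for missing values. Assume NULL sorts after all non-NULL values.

FULL OUTER JOIN keeps every row from both sides; unmatched rows get NULL for the other side's columns.
Matching on t1.stu_id <> t2.stu_id. A NULL in a compared column never satisfies the condition.
Matched pairs: 10; unmatched t1 rows kept: 4; unmatched t2 rows kept: 1.

(1, NULL); (1, NULL); (1, NULL); (3, 1); (3, 1); (3, 1); (3, 1); (3, 1); (3, 1); (3, 1); (3, 1); (3, 1); (3, 1); (NULL, NULL); (NULL, NULL)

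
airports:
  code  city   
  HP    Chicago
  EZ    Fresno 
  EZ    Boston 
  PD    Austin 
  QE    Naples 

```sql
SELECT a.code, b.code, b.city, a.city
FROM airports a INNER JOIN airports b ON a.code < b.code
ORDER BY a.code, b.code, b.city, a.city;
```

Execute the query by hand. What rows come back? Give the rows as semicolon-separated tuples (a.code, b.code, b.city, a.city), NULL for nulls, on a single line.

INNER JOIN keeps only pairs where the ON condition holds.
Matching on a.code < b.code.
- a row (code=HP): matches 2 b row(s) → 2 output row(s).
- a row (code=EZ): matches 3 b row(s) → 3 output row(s).
- a row (code=EZ): matches 3 b row(s) → 3 output row(s).
- a row (code=PD): matches 1 b row(s) → 1 output row(s).
- a row (code=QE): no match → dropped.
After projecting and ordering:
a.code | b.code | b.city | a.city
EZ | HP | Chicago | Boston
EZ | HP | Chicago | Fresno
EZ | PD | Austin | Boston
EZ | PD | Austin | Fresno
EZ | QE | Naples | Boston
EZ | QE | Naples | Fresno
HP | PD | Austin | Chicago
HP | QE | Naples | Chicago
PD | QE | Naples | Austin

(EZ, HP, Chicago, Boston); (EZ, HP, Chicago, Fresno); (EZ, PD, Austin, Boston); (EZ, PD, Austin, Fresno); (EZ, QE, Naples, Boston); (EZ, QE, Naples, Fresno); (HP, PD, Austin, Chicago); (HP, QE, Naples, Chicago); (PD, QE, Naples, Austin)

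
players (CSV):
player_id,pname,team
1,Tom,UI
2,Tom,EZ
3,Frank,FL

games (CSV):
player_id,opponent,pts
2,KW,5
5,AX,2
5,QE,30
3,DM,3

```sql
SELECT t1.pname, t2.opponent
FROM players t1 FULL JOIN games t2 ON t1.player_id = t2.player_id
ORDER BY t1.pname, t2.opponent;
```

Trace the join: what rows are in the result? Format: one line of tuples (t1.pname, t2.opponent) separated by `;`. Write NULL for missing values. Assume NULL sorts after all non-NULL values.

FULL OUTER JOIN keeps every row from both sides; unmatched rows get NULL for the other side's columns.
Matching on t1.player_id = t2.player_id.
- t1 (player_id=1) has no partner → padded with NULL.
- t1 (player_id=2) pairs with 1 row(s) of t2.
- t1 (player_id=3) pairs with 1 row(s) of t2.
- 2 t2 row(s) had no t1 match → kept, t1 columns NULL.
After projecting and ordering:
t1.pname | t2.opponent
Frank | DM
Tom | KW
Tom | NULL
NULL | AX
NULL | QE

(Frank, DM); (Tom, KW); (Tom, NULL); (NULL, AX); (NULL, QE)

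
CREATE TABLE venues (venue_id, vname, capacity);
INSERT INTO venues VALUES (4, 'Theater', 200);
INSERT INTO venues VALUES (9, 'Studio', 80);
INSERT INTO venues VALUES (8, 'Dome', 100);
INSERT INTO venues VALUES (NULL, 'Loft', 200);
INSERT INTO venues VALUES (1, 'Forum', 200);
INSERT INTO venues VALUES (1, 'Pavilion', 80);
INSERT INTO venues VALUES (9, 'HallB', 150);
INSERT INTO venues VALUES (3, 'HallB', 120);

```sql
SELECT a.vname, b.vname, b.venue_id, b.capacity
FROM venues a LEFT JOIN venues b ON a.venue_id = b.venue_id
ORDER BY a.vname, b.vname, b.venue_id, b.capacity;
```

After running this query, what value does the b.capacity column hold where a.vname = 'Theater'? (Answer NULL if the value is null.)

200

LEFT JOIN keeps every row from `venues a`; unmatched rows get NULL for `venues b`'s columns.
Matching on a.venue_id = b.venue_id. A NULL in a compared column never satisfies the condition.
- a[0] venue_id=4 → 1 match(es) in b → 1 row(s).
- a[1] venue_id=9 → 2 match(es) in b → 2 row(s).
- a[2] venue_id=8 → 1 match(es) in b → 1 row(s).
- a[3] venue_id=NULL → no match; kept with NULLs on the b side.
- a[4] venue_id=1 → 2 match(es) in b → 2 row(s).
- a[5] venue_id=1 → 2 match(es) in b → 2 row(s).
- a[6] venue_id=9 → 2 match(es) in b → 2 row(s).
- a[7] venue_id=3 → 1 match(es) in b → 1 row(s).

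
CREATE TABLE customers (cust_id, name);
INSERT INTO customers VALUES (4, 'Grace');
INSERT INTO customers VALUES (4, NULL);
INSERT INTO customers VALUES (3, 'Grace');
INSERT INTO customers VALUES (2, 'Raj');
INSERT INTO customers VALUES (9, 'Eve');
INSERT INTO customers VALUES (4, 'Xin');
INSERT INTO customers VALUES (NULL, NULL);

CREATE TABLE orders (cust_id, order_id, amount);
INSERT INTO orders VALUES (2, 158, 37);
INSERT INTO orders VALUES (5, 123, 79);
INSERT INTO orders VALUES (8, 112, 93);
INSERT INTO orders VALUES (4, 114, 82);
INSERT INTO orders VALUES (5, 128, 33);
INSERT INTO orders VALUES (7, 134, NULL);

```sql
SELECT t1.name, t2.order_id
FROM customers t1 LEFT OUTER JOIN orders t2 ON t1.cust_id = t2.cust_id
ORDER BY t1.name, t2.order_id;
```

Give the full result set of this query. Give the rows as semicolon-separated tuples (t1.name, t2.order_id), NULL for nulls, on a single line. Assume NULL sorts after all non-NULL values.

(Eve, NULL); (Grace, 114); (Grace, NULL); (Raj, 158); (Xin, 114); (NULL, 114); (NULL, NULL)

LEFT JOIN keeps every row from `customers`; unmatched rows get NULL for `orders`'s columns.
Matching on t1.cust_id = t2.cust_id. A NULL in a compared column never satisfies the condition.
- cust_id=4: 1 matching t2 row(s), so 1 row(s) emitted.
- cust_id=4: 1 matching t2 row(s), so 1 row(s) emitted.
- cust_id=3: no t2 row matches, row kept with t2 columns NULL.
- cust_id=2: 1 matching t2 row(s), so 1 row(s) emitted.
- cust_id=9: no t2 row matches, row kept with t2 columns NULL.
- cust_id=4: 1 matching t2 row(s), so 1 row(s) emitted.
- cust_id=NULL: no t2 row matches, row kept with t2 columns NULL.
After projecting and ordering:
t1.name | t2.order_id
Eve | NULL
Grace | 114
Grace | NULL
Raj | 158
Xin | 114
NULL | 114
NULL | NULL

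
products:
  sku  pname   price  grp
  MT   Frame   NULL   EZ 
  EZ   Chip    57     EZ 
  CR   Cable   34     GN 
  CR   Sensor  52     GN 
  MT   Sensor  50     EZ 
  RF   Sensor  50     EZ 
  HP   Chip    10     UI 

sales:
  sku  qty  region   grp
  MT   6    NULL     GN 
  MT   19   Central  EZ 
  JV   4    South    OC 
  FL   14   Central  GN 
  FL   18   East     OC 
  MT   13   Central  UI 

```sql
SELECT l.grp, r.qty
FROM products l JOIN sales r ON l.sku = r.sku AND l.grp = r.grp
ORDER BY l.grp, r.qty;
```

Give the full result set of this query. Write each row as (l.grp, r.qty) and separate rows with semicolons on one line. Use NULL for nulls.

(EZ, 19); (EZ, 19)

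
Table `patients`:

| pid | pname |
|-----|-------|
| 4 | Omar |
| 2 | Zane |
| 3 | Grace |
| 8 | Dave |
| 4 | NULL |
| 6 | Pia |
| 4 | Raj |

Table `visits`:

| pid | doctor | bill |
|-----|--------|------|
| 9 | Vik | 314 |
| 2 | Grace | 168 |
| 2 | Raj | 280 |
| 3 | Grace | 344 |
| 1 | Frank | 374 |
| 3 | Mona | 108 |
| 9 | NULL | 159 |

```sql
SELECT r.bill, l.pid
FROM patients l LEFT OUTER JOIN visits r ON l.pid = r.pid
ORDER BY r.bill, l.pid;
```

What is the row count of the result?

LEFT JOIN keeps every row from `patients`; unmatched rows get NULL for `visits`'s columns.
Matching on l.pid = r.pid.
Matched pairs: 4; unmatched l rows kept: 5.
Total: 4 matched + 5 padded = 9 rows.

9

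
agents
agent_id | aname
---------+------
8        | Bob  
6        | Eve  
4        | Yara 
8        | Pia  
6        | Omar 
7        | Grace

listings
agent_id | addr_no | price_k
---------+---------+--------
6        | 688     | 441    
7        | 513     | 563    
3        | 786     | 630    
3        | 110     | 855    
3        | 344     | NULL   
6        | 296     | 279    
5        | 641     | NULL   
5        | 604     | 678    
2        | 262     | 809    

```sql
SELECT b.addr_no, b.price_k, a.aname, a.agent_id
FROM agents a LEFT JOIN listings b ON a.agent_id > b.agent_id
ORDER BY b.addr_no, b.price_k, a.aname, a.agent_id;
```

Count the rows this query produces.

42

LEFT JOIN keeps every row from `agents`; unmatched rows get NULL for `listings`'s columns.
Matching on a.agent_id > b.agent_id.
Matched pairs: 42; unmatched a rows kept: 0.
Total: 42 rows.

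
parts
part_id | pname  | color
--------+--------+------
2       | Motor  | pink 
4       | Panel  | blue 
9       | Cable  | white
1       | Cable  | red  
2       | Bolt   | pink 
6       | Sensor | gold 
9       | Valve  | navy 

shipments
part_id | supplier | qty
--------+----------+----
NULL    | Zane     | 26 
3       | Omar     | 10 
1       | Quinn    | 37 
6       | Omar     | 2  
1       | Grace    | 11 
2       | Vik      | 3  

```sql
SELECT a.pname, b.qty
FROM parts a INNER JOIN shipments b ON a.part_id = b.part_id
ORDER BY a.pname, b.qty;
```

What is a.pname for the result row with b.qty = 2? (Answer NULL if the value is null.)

INNER JOIN keeps only pairs where the ON condition holds.
Matching on a.part_id = b.part_id. A NULL in a compared column never satisfies the condition.
Matched pairs: 5.

Sensor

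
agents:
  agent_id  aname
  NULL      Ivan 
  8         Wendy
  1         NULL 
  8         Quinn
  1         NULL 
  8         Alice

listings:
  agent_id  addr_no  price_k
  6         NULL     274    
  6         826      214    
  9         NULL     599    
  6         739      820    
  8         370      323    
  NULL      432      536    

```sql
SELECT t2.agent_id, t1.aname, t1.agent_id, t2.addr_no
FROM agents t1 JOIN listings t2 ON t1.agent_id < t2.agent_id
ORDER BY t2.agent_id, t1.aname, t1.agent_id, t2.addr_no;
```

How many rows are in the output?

13

INNER JOIN keeps only pairs where the ON condition holds.
Matching on t1.agent_id < t2.agent_id. A NULL in a compared column never satisfies the condition.
- agent_id=NULL: no matching t2 row, dropped.
- agent_id=8: 1 matching t2 row(s), so 1 row(s) emitted.
- agent_id=1: 5 matching t2 row(s), so 5 row(s) emitted.
- agent_id=8: 1 matching t2 row(s), so 1 row(s) emitted.
- agent_id=1: 5 matching t2 row(s), so 5 row(s) emitted.
- agent_id=8: 1 matching t2 row(s), so 1 row(s) emitted.
Total: 13 rows.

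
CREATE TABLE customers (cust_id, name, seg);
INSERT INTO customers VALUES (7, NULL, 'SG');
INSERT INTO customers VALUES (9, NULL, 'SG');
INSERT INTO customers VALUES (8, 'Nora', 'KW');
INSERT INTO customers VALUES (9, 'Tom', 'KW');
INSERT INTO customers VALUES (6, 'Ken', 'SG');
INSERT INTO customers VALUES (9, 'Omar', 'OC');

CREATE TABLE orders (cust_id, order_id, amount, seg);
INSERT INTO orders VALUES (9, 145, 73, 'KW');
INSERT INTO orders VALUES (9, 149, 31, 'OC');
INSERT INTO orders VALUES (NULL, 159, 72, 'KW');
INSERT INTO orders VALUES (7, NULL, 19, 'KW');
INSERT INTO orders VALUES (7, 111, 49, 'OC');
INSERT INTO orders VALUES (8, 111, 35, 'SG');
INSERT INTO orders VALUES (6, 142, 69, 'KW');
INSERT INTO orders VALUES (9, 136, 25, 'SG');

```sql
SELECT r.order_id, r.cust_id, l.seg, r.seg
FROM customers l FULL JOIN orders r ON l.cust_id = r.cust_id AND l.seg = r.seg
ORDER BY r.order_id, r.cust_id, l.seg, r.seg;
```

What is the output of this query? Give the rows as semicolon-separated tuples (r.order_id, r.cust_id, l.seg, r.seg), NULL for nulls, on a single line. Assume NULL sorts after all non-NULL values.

FULL OUTER JOIN keeps every row from both sides; unmatched rows get NULL for the other side's columns.
Matching on l.cust_id = r.cust_id AND l.seg = r.seg. A NULL in a compared column never satisfies the condition.
- l (cust_id=7, seg=SG) has no partner → padded with NULL.
- l (cust_id=9, seg=SG) pairs with 1 row(s) of r.
- l (cust_id=8, seg=KW) has no partner → padded with NULL.
- l (cust_id=9, seg=KW) pairs with 1 row(s) of r.
- l (cust_id=6, seg=SG) has no partner → padded with NULL.
- l (cust_id=9, seg=OC) pairs with 1 row(s) of r.
- 5 r row(s) had no l match → kept, l columns NULL.

(111, 7, NULL, OC); (111, 8, NULL, SG); (136, 9, SG, SG); (142, 6, NULL, KW); (145, 9, KW, KW); (149, 9, OC, OC); (159, NULL, NULL, KW); (NULL, 7, NULL, KW); (NULL, NULL, KW, NULL); (NULL, NULL, SG, NULL); (NULL, NULL, SG, NULL)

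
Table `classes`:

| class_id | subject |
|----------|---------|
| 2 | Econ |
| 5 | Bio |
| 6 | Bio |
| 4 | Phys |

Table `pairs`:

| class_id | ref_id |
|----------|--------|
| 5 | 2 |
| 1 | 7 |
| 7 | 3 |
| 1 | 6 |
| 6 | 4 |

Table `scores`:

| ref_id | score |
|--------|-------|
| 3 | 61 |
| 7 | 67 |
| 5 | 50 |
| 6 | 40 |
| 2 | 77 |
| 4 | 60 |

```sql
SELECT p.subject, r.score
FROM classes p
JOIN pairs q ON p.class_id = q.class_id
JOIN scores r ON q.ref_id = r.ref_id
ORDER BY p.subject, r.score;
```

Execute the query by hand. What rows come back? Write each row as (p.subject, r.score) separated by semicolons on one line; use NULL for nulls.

Step 1 — p INNER JOIN q on class_id → 2 row(s).
Then INNER JOIN `scores r` on ref_id: keep only rows whose q.ref_id appears in r.

(Bio, 60); (Bio, 77)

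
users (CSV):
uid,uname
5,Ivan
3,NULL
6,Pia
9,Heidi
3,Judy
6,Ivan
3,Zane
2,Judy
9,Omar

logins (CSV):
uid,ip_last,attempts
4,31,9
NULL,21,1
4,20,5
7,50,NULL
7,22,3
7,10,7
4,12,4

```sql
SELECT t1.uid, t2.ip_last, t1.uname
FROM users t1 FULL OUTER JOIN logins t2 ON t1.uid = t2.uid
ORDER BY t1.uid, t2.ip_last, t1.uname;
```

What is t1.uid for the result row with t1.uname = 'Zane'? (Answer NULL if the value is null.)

3

FULL OUTER JOIN keeps every row from both sides; unmatched rows get NULL for the other side's columns.
Matching on t1.uid = t2.uid. A NULL in a compared column never satisfies the condition.
Matched pairs: 0; unmatched t1 rows kept: 9; unmatched t2 rows kept: 7.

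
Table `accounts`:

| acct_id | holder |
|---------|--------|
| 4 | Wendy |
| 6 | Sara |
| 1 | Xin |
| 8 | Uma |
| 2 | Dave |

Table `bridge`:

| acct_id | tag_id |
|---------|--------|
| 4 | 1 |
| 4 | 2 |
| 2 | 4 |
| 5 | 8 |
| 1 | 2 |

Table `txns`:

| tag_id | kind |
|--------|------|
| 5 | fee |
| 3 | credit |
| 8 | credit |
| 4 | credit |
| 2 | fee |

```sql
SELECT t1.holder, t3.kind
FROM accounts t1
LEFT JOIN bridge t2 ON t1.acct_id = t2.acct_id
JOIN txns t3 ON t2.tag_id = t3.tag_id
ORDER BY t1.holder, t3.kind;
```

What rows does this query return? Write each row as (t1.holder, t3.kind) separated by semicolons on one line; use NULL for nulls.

Step 1 — t1 LEFT JOIN t2 on acct_id → 6 row(s).
Then INNER JOIN `txns t3` on tag_id: keep only rows whose t2.tag_id appears in t3.

(Dave, credit); (Wendy, fee); (Xin, fee)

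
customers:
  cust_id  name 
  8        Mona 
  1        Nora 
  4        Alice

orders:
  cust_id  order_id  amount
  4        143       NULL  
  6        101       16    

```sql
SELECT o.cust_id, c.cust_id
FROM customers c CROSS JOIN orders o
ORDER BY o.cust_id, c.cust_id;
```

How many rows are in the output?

6

CROSS JOIN pairs every row of `customers` with every row of `orders`: 3 × 2 = 6 rows.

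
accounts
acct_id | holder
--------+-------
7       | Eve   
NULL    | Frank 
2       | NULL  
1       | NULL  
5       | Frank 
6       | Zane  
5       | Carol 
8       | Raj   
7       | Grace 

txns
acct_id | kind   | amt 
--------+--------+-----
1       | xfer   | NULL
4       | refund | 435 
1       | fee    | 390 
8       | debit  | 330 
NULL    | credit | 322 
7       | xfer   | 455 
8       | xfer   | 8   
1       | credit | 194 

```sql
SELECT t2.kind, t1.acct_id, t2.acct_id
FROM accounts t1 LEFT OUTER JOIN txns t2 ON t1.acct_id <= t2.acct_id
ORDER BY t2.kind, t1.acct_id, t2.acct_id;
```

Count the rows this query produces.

LEFT JOIN keeps every row from `accounts`; unmatched rows get NULL for `txns`'s columns.
Matching on t1.acct_id <= t2.acct_id. A NULL in a compared column never satisfies the condition.
- t1[0] acct_id=7 → 3 match(es) in t2 → 3 row(s).
- t1[1] acct_id=NULL → no match; kept with NULLs on the t2 side.
- t1[2] acct_id=2 → 4 match(es) in t2 → 4 row(s).
- t1[3] acct_id=1 → 7 match(es) in t2 → 7 row(s).
- t1[4] acct_id=5 → 3 match(es) in t2 → 3 row(s).
- t1[5] acct_id=6 → 3 match(es) in t2 → 3 row(s).
- t1[6] acct_id=5 → 3 match(es) in t2 → 3 row(s).
- t1[7] acct_id=8 → 2 match(es) in t2 → 2 row(s).
- t1[8] acct_id=7 → 3 match(es) in t2 → 3 row(s).
Total: 28 matched + 1 padded = 29 rows.

29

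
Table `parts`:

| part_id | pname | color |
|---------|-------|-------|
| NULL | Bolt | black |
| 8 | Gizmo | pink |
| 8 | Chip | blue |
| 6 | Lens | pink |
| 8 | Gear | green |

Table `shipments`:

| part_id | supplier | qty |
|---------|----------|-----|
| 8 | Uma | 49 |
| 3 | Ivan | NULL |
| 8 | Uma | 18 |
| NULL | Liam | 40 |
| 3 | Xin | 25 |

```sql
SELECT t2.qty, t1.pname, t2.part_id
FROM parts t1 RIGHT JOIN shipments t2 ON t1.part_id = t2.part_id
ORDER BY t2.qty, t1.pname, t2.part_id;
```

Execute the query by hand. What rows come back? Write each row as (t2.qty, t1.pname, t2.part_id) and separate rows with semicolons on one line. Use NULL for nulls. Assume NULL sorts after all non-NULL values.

(18, Chip, 8); (18, Gear, 8); (18, Gizmo, 8); (25, NULL, 3); (40, NULL, NULL); (49, Chip, 8); (49, Gear, 8); (49, Gizmo, 8); (NULL, NULL, 3)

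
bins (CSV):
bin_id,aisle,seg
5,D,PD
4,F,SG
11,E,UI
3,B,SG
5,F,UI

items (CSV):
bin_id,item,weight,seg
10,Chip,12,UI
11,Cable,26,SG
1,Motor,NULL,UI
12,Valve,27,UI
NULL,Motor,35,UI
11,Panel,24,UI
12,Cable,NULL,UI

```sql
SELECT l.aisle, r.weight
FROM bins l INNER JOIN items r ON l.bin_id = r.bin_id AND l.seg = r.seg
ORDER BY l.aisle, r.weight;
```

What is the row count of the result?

INNER JOIN keeps only pairs where the ON condition holds.
Matching on l.bin_id = r.bin_id AND l.seg = r.seg. A NULL in a compared column never satisfies the condition.
- l (bin_id=5, seg=PD) has no partner → excluded.
- l (bin_id=4, seg=SG) has no partner → excluded.
- l (bin_id=11, seg=UI) pairs with 1 row(s) of r.
- l (bin_id=3, seg=SG) has no partner → excluded.
- l (bin_id=5, seg=UI) has no partner → excluded.
Total: 1 rows.

1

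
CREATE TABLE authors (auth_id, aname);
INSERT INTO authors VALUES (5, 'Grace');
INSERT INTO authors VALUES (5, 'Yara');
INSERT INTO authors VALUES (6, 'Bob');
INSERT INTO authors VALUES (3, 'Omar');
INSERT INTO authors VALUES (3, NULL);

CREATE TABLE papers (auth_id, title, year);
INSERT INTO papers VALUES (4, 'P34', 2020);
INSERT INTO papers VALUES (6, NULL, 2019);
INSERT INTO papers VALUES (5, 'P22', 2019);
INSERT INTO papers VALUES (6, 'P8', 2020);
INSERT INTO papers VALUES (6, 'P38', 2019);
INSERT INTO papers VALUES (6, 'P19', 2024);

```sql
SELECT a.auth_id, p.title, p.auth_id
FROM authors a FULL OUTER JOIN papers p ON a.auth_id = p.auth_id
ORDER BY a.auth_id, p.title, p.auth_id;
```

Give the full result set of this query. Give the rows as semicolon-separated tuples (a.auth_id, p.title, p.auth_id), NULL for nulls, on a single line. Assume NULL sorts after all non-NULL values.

(3, NULL, NULL); (3, NULL, NULL); (5, P22, 5); (5, P22, 5); (6, P19, 6); (6, P38, 6); (6, P8, 6); (6, NULL, 6); (NULL, P34, 4)

FULL OUTER JOIN keeps every row from both sides; unmatched rows get NULL for the other side's columns.
Matching on a.auth_id = p.auth_id.
- a (auth_id=5) pairs with 1 row(s) of p.
- a (auth_id=5) pairs with 1 row(s) of p.
- a (auth_id=6) pairs with 4 row(s) of p.
- a (auth_id=3) has no partner → padded with NULL.
- a (auth_id=3) has no partner → padded with NULL.
- plus 1 unmatched p row(s), each kept with NULL a columns.
After projecting and ordering:
a.auth_id | p.title | p.auth_id
3 | NULL | NULL
3 | NULL | NULL
5 | P22 | 5
5 | P22 | 5
6 | P19 | 6
6 | P38 | 6
6 | P8 | 6
6 | NULL | 6
NULL | P34 | 4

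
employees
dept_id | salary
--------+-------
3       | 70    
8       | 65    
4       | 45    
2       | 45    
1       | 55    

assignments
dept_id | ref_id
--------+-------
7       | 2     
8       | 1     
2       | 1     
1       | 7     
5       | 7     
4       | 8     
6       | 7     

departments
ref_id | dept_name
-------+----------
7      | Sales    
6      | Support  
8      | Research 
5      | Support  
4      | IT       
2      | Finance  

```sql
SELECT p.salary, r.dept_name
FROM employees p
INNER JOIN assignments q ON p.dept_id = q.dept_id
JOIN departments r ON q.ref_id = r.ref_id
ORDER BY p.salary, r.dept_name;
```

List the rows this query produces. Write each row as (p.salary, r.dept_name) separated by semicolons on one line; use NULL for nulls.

Evaluate left to right. First `employees p INNER JOIN assignments q` on dept_id: 4 row(s).
Then INNER JOIN `departments r` on ref_id: keep only rows whose q.ref_id appears in r.

(45, Research); (55, Sales)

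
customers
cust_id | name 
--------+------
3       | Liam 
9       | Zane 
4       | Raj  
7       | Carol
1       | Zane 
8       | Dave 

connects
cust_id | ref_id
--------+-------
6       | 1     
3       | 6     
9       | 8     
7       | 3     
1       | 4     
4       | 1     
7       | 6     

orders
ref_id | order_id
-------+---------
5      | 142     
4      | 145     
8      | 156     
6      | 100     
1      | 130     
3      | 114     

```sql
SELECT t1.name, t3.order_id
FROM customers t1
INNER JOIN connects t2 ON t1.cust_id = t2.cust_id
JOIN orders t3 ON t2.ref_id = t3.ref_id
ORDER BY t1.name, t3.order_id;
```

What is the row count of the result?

Step 1 — t1 INNER JOIN t2 on cust_id → 6 row(s).
Then INNER JOIN `orders t3` on ref_id: keep only rows whose t2.ref_id appears in t3.
Result: 6 row(s).

6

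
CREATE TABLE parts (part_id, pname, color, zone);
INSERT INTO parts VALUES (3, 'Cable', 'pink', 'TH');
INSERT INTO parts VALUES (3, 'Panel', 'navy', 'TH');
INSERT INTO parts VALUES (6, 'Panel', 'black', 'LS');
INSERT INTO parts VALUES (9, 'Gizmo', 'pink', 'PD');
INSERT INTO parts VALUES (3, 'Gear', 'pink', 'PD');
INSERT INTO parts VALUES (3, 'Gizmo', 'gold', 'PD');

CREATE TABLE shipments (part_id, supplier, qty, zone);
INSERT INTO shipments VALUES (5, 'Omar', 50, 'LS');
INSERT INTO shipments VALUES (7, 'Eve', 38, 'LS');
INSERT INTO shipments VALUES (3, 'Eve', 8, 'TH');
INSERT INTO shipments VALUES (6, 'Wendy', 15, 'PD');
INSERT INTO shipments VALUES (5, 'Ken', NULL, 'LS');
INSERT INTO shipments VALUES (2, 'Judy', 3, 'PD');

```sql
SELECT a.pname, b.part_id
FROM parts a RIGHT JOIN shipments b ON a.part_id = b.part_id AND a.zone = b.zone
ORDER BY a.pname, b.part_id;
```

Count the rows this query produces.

7

RIGHT JOIN keeps every row from `shipments`; unmatched rows get NULL for `parts`'s columns.
Matching on a.part_id = b.part_id AND a.zone = b.zone.
Matched pairs: 2; unmatched b rows kept: 5.
Total: 2 matched + 5 padded = 7 rows.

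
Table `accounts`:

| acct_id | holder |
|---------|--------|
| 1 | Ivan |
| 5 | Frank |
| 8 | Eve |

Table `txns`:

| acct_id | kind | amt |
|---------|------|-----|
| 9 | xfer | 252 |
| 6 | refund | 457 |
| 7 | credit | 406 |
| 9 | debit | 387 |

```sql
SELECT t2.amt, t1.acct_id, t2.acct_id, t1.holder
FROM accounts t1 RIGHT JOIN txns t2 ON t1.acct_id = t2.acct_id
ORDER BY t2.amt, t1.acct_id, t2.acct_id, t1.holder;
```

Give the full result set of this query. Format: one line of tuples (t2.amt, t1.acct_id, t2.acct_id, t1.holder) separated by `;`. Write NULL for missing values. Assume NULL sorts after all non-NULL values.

RIGHT JOIN keeps every row from `txns`; unmatched rows get NULL for `accounts`'s columns.
Matching on t1.acct_id = t2.acct_id.
Matched pairs: 0; unmatched t2 rows kept: 4.

(252, NULL, 9, NULL); (387, NULL, 9, NULL); (406, NULL, 7, NULL); (457, NULL, 6, NULL)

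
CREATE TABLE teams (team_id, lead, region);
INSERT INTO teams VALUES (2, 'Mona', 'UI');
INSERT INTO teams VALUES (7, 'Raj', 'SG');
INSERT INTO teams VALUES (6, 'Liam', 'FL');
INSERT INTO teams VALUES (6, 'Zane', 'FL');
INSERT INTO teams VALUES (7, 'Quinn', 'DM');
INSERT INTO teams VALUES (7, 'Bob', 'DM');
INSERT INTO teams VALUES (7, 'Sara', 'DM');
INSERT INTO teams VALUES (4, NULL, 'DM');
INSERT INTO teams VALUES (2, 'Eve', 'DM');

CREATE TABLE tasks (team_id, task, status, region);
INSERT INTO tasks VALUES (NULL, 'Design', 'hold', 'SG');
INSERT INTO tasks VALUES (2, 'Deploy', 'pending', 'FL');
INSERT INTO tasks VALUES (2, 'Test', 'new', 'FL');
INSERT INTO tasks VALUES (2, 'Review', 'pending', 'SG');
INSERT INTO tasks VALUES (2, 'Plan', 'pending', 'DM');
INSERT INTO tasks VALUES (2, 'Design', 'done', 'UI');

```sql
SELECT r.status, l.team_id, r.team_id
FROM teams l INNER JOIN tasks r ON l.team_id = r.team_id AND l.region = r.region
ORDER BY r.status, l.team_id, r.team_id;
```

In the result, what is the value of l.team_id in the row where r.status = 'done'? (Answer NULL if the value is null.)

2

INNER JOIN keeps only pairs where the ON condition holds.
Matching on l.team_id = r.team_id AND l.region = r.region. A NULL in a compared column never satisfies the condition.
- l[0] team_id=2, region=UI → 1 match(es) in r → 1 row(s).
- l[1] team_id=7, region=SG → no match; dropped.
- l[2] team_id=6, region=FL → no match; dropped.
- l[3] team_id=6, region=FL → no match; dropped.
- l[4] team_id=7, region=DM → no match; dropped.
- l[5] team_id=7, region=DM → no match; dropped.
- l[6] team_id=7, region=DM → no match; dropped.
- l[7] team_id=4, region=DM → no match; dropped.
- l[8] team_id=2, region=DM → 1 match(es) in r → 1 row(s).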